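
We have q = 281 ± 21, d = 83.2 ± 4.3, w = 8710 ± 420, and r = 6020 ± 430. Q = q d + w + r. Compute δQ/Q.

Let p = q·d = 23400. δp/p = √((1·δq/q)² + (1·δd/d)²) = √(0.00559 + 0.00267) = 0.0909, so δp = 2120.
Q = p + w + r: δQ = √(δp² + δw² + δr²) = √(4.51e+06 + 1.76e+05 + 1.85e+05) = 2210
Q = 38100, so δQ/Q = 2210/38100 = 0.0579.

0.0579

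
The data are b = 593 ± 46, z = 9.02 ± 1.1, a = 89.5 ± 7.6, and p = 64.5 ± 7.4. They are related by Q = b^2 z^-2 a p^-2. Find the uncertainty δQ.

35.2

Relative error in a monomial: (δQ/Q)² = Σ (nᵢ · δxᵢ/xᵢ)².
  (2·δb/b)² = (2×0.0776)² = 0.0241;  (-2·δz/z)² = (-2×0.122)² = 0.0595;  (1·δa/a)² = (1×0.0849)² = 0.00721;  (-2·δp/p)² = (-2×0.115)² = 0.0527
δQ/Q = √(0.143) = 0.379
Q = 93.0, so δQ = 0.379 × 93.0 = 35.2.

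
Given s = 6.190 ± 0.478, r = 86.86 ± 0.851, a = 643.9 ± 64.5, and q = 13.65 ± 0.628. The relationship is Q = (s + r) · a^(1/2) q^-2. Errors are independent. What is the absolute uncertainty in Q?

1.33

Let u = s + r = 93.05. δu = √(δs² + δr²) = √(0.228 + 0.724) = 0.976, so δu/u = 0.0105.
Q is then a monomial in u, a, q:
δQ/Q = √((δu/u)² + (½·δa/a)² + (-2·δq/q)²) = √(0.000110 + 0.00251 + 0.00847) = 0.105
Q = 12.67, so δQ = 0.105 × 12.67 = 1.33.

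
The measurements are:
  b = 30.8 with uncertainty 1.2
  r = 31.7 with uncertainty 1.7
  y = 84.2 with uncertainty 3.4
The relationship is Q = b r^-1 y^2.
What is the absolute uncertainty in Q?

720

Q is a product of powers, so relative uncertainties combine in quadrature:
  (1·δb/b)² = (1×0.0390)² = 0.00152;  (-1·δr/r)² = (-1×0.0536)² = 0.00288;  (2·δy/y)² = (2×0.0404)² = 0.00652
δQ/Q = √(0.0109) = 0.104
Q = 6890, so δQ = 0.104 × 6890 = 720.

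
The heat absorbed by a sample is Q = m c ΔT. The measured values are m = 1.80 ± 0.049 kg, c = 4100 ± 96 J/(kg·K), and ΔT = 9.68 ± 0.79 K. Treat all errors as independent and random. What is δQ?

6370 J

Each factor contributes (exponent × relative error)² to (δQ/Q)²:
  (1·δm/m)² = (1×0.0272)² = 0.000741;  (1·δc/c)² = (1×0.0234)² = 0.000548;  (1·δΔT/ΔT)² = (1×0.0816)² = 0.00666
δQ/Q = √(0.00795) = 0.0892
Q = 71400 J, so δQ = 0.0892 × 71400 = 6370 J.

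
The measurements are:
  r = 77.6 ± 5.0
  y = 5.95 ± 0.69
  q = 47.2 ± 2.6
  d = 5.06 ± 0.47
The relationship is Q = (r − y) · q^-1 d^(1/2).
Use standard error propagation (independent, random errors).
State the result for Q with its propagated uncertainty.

Let u = r − y = 71.6. δu = √(δr² + δy²) = √(25.0 + 0.476) = 5.05, so δu/u = 0.0704.
Q is then a monomial in u, q, d:
δQ/Q = √((δu/u)² + (-1·δq/q)² + (½·δd/d)²) = √(0.00496 + 0.00303 + 0.00216) = 0.101
Q = 3.41, so δQ = 0.101 × 3.41 = 0.344.

3.41 ± 0.344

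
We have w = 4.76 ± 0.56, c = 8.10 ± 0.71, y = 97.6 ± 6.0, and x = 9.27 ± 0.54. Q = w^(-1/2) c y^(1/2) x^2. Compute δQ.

505

Each factor contributes (exponent × relative error)² to (δQ/Q)²:
  (−½·δw/w)² = (-0.5×0.118)² = 0.00346;  (1·δc/c)² = (1×0.0877)² = 0.00768;  (½·δy/y)² = (0.5×0.0615)² = 0.000945;  (2·δx/x)² = (2×0.0583)² = 0.0136
δQ/Q = √(0.0257) = 0.160
Q = 3150, so δQ = 0.160 × 3150 = 505.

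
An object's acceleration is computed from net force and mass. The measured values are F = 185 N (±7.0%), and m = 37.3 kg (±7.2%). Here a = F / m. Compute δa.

Products/powers → add relative errors in quadrature, weighted by exponent:
  (1·δF/F)² = (1×0.0700)² = 0.00490;  (-1·δm/m)² = (-1×0.0720)² = 0.00518
δa/a = √(0.0101) = 0.100
a = 4.96 m/s^2, so δa = 0.100 × 4.96 = 0.498 m/s^2.

0.498 m/s^2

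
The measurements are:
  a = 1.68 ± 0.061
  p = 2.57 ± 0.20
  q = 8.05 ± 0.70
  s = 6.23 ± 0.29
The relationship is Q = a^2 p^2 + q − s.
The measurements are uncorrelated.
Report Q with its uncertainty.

20.5 ± 3.29

Let w = a^2·p^2 = 18.6. δw/w = √((2·δa/a)² + (2·δp/p)²) = √(0.00527 + 0.0242) = 0.172, so δw = 3.20.
Q = w + q − s: δQ = √(δw² + δq² + δs²) = √(10.3 + 0.490 + 0.0841) = 3.29
Q = 20.5.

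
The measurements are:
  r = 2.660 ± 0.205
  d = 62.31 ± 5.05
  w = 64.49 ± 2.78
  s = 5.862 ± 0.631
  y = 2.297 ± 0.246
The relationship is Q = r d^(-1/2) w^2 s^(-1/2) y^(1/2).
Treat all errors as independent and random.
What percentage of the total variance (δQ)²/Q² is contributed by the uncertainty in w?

(δQ/Q)² = (1·δr/r)² + (−½·δd/d)² + (2·δw/w)² + (−½·δs/s)² + (½·δy/y)²
  r term: (1×0.0771)² = 0.00594
  d term: (-0.5×0.0810)² = 0.00164
  w term: (2×0.0431)² = 0.00743
  s term: (-0.5×0.108)² = 0.00290
  y term: (0.5×0.107)² = 0.00287
Total = 0.0208. Share from w = 0.00743/0.0208 = 0.358.

35.8%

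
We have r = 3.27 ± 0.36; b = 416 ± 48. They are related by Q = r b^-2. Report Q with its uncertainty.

(1.89 ± 0.483) × 10^-5

Each factor contributes (exponent × relative error)² to (δQ/Q)²:
  (1·δr/r)² = (1×0.110)² = 0.0121;  (-2·δb/b)² = (-2×0.115)² = 0.0533
δQ/Q = √(0.0654) = 0.256
Q = 1.89e-05, so δQ = 0.256 × 1.89e-05 = 4.83e-06.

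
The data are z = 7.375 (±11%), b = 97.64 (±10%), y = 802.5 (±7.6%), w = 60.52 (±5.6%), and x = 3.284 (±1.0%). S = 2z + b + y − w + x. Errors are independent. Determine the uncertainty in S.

61.9

Absolute uncertainties add in quadrature for a linear combination:
  (2·δz)² = 2.63;  (δb)² = 95.3;  (δy)² = 3720;  (δw)² = 11.5;  (δx)² = 0.00108
δS = √(3830) = 61.9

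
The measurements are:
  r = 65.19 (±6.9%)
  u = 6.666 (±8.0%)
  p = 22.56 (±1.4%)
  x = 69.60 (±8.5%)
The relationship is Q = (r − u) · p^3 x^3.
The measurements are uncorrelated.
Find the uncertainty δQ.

6.11e+10

Let w = r − u = 58.52. δw = √(δr² + δu²) = √(20.2 + 0.284) = 4.53, so δw/w = 0.0774.
Q is then a monomial in w, p, x:
δQ/Q = √((δw/w)² + (3·δp/p)² + (3·δx/x)²) = √(0.00599 + 0.00176 + 0.0650) = 0.270
Q = 2.266e+11, so δQ = 0.270 × 2.266e+11 = 6.11e+10.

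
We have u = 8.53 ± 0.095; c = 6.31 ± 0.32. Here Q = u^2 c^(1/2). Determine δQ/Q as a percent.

3.38%

Products/powers → add relative errors in quadrature, weighted by exponent:
  (2·δu/u)² = (2×0.0111)² = 0.000496;  (½·δc/c)² = (0.5×0.0507)² = 0.000643
δQ/Q = √(0.00114) = 0.0338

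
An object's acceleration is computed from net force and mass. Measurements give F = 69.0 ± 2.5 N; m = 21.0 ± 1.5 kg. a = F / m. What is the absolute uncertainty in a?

0.263 m/s^2

Relative error in a monomial: (δa/a)² = Σ (nᵢ · δxᵢ/xᵢ)².
  (1·δF/F)² = (1×0.0362)² = 0.00131;  (-1·δm/m)² = (-1×0.0714)² = 0.00510
δa/a = √(0.00641) = 0.0801
a = 3.29 m/s^2, so δa = 0.0801 × 3.29 = 0.263 m/s^2.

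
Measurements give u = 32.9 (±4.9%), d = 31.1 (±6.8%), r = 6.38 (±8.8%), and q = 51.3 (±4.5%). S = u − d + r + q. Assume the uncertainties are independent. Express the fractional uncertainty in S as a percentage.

6.00%

S is a linear combination, so absolute uncertainties add in quadrature:
  (δu)² = 2.60;  (δd)² = 4.47;  (δr)² = 0.315;  (δq)² = 5.33
δS = √(12.7) = 3.57
S = 59.5, so δS/S = 3.57/59.5 = 0.0600.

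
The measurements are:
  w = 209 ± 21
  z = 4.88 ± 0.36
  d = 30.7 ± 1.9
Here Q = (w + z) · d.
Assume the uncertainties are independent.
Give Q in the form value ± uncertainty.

Let u = w + z = 214. δu = √(δw² + δz²) = √(441 + 0.130) = 21.0, so δu/u = 0.0982.
Q is then a monomial in u, d:
δQ/Q = √((δu/u)² + (1·δd/d)²) = √(0.00964 + 0.00383) = 0.116
Q = 6570, so δQ = 0.116 × 6570 = 762.

6570 ± 762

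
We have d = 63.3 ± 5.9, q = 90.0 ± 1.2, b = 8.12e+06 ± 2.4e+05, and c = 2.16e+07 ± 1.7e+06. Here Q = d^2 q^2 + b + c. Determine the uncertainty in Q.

6.35e+06

Let p = d^2·q^2 = 3.25e+07. δp/p = √((2·δd/d)² + (2·δq/q)²) = √(0.0348 + 0.000711) = 0.188, so δp = 6.11e+06.
Q = p + b + c: δQ = √(δp² + δb² + δc²) = √(3.74e+13 + 5.76e+10 + 2.89e+12) = 6.35e+06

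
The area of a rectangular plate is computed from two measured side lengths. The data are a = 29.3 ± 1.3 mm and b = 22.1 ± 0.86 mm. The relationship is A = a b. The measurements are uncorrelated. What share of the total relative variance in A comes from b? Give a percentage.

(δA/A)² = (1·δa/a)² + (1·δb/b)²
  a term: (1×0.0444)² = 0.00197
  b term: (1×0.0389)² = 0.00151
Total = 0.00348. Share from b = 0.00151/0.00348 = 0.435.

43.5%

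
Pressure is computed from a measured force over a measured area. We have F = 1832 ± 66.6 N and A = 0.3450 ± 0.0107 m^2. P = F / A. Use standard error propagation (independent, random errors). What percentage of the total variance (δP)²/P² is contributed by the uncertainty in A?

(δP/P)² = (1·δF/F)² + (-1·δA/A)²
  F term: (1×0.0364)² = 0.00132
  A term: (-1×0.0310)² = 0.000962
Total = 0.00228. Share from A = 0.000962/0.00228 = 0.421.

42.1%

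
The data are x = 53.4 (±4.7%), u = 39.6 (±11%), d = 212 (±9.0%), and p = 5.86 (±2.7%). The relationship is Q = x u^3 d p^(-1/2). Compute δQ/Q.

Relative error in a monomial: (δQ/Q)² = Σ (nᵢ · δxᵢ/xᵢ)².
  (1·δx/x)² = (1×0.0470)² = 0.00221;  (3·δu/u)² = (3×0.110)² = 0.109;  (1·δd/d)² = (1×0.0900)² = 0.00810;  (−½·δp/p)² = (-0.5×0.0270)² = 0.000182
δQ/Q = √(0.119) = 0.346

0.346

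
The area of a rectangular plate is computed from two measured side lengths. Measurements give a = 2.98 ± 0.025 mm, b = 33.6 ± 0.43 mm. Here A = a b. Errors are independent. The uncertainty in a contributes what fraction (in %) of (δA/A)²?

(δA/A)² = (1·δa/a)² + (1·δb/b)²
  a term: (1×0.00839)² = 7.04e-05
  b term: (1×0.0128)² = 0.000164
Total = 0.000234. Share from a = 7.04e-05/0.000234 = 0.301.

30.1%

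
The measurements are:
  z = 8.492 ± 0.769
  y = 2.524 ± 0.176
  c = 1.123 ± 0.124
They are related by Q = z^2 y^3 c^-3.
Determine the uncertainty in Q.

353

Since Q is a product/quotient, work with relative uncertainties:
  (2·δz/z)² = (2×0.0906)² = 0.0328;  (3·δy/y)² = (3×0.0697)² = 0.0438;  (-3·δc/c)² = (-3×0.110)² = 0.110
δQ/Q = √(0.186) = 0.432
Q = 818.7, so δQ = 0.432 × 818.7 = 353.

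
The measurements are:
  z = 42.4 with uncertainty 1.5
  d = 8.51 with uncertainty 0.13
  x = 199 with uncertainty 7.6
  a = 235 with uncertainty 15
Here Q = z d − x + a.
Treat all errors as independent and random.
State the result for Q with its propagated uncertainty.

Let p = z·d = 361. δp/p = √((1·δz/z)² + (1·δd/d)²) = √(0.00125 + 0.000233) = 0.0385, so δp = 13.9.
Q = p − x + a: δQ = √(δp² + δx² + δa²) = √(193 + 57.8 + 225) = 21.8
Q = 397.

397 ± 21.8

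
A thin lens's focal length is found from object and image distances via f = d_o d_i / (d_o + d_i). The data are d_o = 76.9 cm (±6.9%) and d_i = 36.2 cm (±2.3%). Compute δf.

∂f/∂d_o = (d_i/(d_o+d_i))² = 0.102;  ∂f/∂d_i = (d_o/(d_o+d_i))² = 0.462
δf = √((∂f/∂d_o · δd_o)² + (∂f/∂d_i · δd_i)²) = √(0.295 + 0.148) = 0.666 cm

0.666 cm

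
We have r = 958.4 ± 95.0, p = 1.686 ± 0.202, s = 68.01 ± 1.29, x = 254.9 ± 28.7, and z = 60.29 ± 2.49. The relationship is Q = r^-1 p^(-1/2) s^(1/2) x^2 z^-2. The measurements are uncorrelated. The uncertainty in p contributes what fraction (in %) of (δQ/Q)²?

(δQ/Q)² = (-1·δr/r)² + (−½·δp/p)² + (½·δs/s)² + (2·δx/x)² + (-2·δz/z)²
  r term: (-1×0.0991)² = 0.00983
  p term: (-0.5×0.120)² = 0.00359
  s term: (0.5×0.0190)² = 8.99e-05
  x term: (2×0.113)² = 0.0507
  z term: (-2×0.0413)² = 0.00682
Total = 0.0710. Share from p = 0.00359/0.0710 = 0.0505.

5.05%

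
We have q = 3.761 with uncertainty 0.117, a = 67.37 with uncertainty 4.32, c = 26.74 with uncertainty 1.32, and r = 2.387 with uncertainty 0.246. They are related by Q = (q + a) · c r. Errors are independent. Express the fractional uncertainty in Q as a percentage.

12.9%

Let u = q + a = 71.13. δu = √(δq² + δa²) = √(0.0137 + 18.7) = 4.32, so δu/u = 0.0608.
Q is then a monomial in u, c, r:
δQ/Q = √((δu/u)² + (1·δc/c)² + (1·δr/r)²) = √(0.00369 + 0.00244 + 0.0106) = 0.129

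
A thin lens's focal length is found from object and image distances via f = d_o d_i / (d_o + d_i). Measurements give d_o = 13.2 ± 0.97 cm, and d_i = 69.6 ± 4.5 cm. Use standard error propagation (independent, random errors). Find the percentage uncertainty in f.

6.26%

∂f/∂d_o = (d_i/(d_o+d_i))² = 0.707;  ∂f/∂d_i = (d_o/(d_o+d_i))² = 0.0254
δf = √((∂f/∂d_o · δd_o)² + (∂f/∂d_i · δd_i)²) = √(0.470 + 0.0131) = 0.695 cm
f = 11.1 cm, so δf/f = 0.695/11.1 = 0.0626.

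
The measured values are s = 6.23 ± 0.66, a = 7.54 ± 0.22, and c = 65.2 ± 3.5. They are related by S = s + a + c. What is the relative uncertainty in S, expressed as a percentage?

For a sum/difference, combine absolute errors in quadrature:
  (δs)² = 0.436;  (δa)² = 0.0484;  (δc)² = 12.2
δS = √(12.7) = 3.57
S = 79.0, so δS/S = 3.57/79.0 = 0.0452.

4.52%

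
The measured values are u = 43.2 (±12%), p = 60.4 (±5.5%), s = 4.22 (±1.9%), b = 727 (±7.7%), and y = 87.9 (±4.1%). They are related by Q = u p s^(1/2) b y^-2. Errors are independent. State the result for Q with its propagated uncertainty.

504 ± 87.6

Relative error in a monomial: (δQ/Q)² = Σ (nᵢ · δxᵢ/xᵢ)².
  (1·δu/u)² = (1×0.120)² = 0.0144;  (1·δp/p)² = (1×0.0550)² = 0.00302;  (½·δs/s)² = (0.5×0.0190)² = 9.02e-05;  (1·δb/b)² = (1×0.0770)² = 0.00593;  (-2·δy/y)² = (-2×0.0410)² = 0.00672
δQ/Q = √(0.0302) = 0.174
Q = 504, so δQ = 0.174 × 504 = 87.6.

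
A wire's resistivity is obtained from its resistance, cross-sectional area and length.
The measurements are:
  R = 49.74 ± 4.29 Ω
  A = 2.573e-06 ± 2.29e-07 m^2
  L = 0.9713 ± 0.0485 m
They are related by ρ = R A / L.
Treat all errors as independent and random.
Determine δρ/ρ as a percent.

Since ρ is a product/quotient, work with relative uncertainties:
  (1·δR/R)² = (1×0.0862)² = 0.00744;  (1·δA/A)² = (1×0.0890)² = 0.00792;  (-1·δL/L)² = (-1×0.0499)² = 0.00249
δρ/ρ = √(0.0179) = 0.134

13.4%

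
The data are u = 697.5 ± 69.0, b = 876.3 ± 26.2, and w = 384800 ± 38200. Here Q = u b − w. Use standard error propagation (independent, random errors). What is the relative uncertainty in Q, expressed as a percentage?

Let p = u·b = 611200. δp/p = √((1·δu/u)² + (1·δb/b)²) = √(0.00979 + 0.000894) = 0.103, so δp = 63200.
Q = p − w: δQ = √(δp² + δw²) = √(3.99e+09 + 1.46e+09) = 73800
Q = 226400, so δQ/Q = 73800/226400 = 0.326.

32.6%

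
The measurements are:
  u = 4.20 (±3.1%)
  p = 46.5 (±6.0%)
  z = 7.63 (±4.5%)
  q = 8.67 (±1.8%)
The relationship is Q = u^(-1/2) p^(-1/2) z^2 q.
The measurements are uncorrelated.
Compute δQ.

3.53

Each factor contributes (exponent × relative error)² to (δQ/Q)²:
  (−½·δu/u)² = (-0.5×0.0310)² = 0.000240;  (−½·δp/p)² = (-0.5×0.0600)² = 0.000900;  (2·δz/z)² = (2×0.0450)² = 0.00810;  (1·δq/q)² = (1×0.0180)² = 0.000324
δQ/Q = √(0.00956) = 0.0978
Q = 36.1, so δQ = 0.0978 × 36.1 = 3.53.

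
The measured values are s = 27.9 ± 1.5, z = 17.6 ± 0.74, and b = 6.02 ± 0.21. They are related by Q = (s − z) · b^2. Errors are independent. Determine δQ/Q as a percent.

Let u = s − z = 10.3. δu = √(δs² + δz²) = √(2.25 + 0.548) = 1.67, so δu/u = 0.162.
Q is then a monomial in u, b:
δQ/Q = √((δu/u)² + (2·δb/b)²) = √(0.0264 + 0.00487) = 0.177

17.7%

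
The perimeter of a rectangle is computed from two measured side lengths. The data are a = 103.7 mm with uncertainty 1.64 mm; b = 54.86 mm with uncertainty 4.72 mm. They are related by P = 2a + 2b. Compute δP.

9.99 mm

Absolute uncertainties add in quadrature for a linear combination:
  (2·δa)² = 10.8;  (2·δb)² = 89.1
δP = √(99.9) = 9.99 mm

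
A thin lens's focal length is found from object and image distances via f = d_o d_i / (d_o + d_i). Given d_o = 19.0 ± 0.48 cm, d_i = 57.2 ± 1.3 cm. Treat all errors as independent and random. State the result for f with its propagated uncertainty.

14.3 ± 0.282 cm

∂f/∂d_o = (d_i/(d_o+d_i))² = 0.563;  ∂f/∂d_i = (d_o/(d_o+d_i))² = 0.0622
δf = √((∂f/∂d_o · δd_o)² + (∂f/∂d_i · δd_i)²) = √(0.0732 + 0.00653) = 0.282 cm
f = 14.3 cm.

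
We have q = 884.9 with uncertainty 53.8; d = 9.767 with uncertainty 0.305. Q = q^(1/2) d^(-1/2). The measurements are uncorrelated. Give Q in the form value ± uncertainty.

9.518 ± 0.325

Q is a product of powers, so relative uncertainties combine in quadrature:
  (½·δq/q)² = (0.5×0.0608)² = 0.000924;  (−½·δd/d)² = (-0.5×0.0312)² = 0.000244
δQ/Q = √(0.00117) = 0.0342
Q = 9.518, so δQ = 0.0342 × 9.518 = 0.325.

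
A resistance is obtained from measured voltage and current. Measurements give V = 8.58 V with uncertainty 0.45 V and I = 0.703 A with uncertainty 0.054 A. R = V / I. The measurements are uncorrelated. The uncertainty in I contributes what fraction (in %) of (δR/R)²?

68.2%

(δR/R)² = (1·δV/V)² + (-1·δI/I)²
  V term: (1×0.0524)² = 0.00275
  I term: (-1×0.0768)² = 0.00590
Total = 0.00865. Share from I = 0.00590/0.00865 = 0.682.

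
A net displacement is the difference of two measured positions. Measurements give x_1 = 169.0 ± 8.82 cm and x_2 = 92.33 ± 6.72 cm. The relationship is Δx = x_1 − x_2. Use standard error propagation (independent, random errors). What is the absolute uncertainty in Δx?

Each term contributes (cᵢ δxᵢ)² to (δΔx)²:
  (δx_1)² = 77.8;  (δx_2)² = 45.2
δΔx = √(123) = 11.1 cm

11.1 cm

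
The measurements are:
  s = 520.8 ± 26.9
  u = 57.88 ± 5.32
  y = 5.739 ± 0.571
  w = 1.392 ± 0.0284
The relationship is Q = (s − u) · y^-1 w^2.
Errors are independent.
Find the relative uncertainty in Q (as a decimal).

0.123

Let h = s − u = 462.9. δh = √(δs² + δu²) = √(724 + 28.3) = 27.4, so δh/h = 0.0592.
Q is then a monomial in h, y, w:
δQ/Q = √((δh/h)² + (-1·δy/y)² + (2·δw/w)²) = √(0.00351 + 0.00990 + 0.00167) = 0.123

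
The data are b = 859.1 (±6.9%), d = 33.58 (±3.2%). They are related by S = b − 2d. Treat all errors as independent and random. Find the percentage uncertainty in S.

S is a linear combination, so absolute uncertainties add in quadrature:
  (δb)² = 3510;  (2·δd)² = 4.62
δS = √(3520) = 59.3
S = 791.9, so δS/S = 59.3/791.9 = 0.0749.

7.49%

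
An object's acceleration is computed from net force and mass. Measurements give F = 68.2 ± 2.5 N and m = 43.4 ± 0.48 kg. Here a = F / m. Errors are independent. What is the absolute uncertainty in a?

a is a product of powers, so relative uncertainties combine in quadrature:
  (1·δF/F)² = (1×0.0367)² = 0.00134;  (-1·δm/m)² = (-1×0.0111)² = 0.000122
δa/a = √(0.00147) = 0.0383
a = 1.57 m/s^2, so δa = 0.0383 × 1.57 = 0.0602 m/s^2.

0.0602 m/s^2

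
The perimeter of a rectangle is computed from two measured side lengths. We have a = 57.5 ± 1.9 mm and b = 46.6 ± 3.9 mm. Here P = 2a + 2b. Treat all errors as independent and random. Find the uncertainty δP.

P is a linear combination, so absolute uncertainties add in quadrature:
  (2·δa)² = 14.4;  (2·δb)² = 60.8
δP = √(75.3) = 8.68 mm

8.68 mm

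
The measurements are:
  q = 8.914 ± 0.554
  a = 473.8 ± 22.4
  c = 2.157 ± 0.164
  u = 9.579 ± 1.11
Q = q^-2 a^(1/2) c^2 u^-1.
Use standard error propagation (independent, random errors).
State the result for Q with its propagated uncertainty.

0.1331 ± 0.0305

Q is a product of powers, so relative uncertainties combine in quadrature:
  (-2·δq/q)² = (-2×0.0621)² = 0.0155;  (½·δa/a)² = (0.5×0.0473)² = 0.000559;  (2·δc/c)² = (2×0.0760)² = 0.0231;  (-1·δu/u)² = (-1×0.116)² = 0.0134
δQ/Q = √(0.0526) = 0.229
Q = 0.1331, so δQ = 0.229 × 0.1331 = 0.0305.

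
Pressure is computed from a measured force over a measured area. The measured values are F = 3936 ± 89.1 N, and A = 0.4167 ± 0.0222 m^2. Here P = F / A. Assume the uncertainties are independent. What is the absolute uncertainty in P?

547 Pa

P is a product of powers, so relative uncertainties combine in quadrature:
  (1·δF/F)² = (1×0.0226)² = 0.000512;  (-1·δA/A)² = (-1×0.0533)² = 0.00284
δP/P = √(0.00335) = 0.0579
P = 9446 Pa, so δP = 0.0579 × 9446 = 547 Pa.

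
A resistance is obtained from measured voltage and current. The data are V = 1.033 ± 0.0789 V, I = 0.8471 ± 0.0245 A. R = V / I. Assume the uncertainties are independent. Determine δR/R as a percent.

8.17%

Products/powers → add relative errors in quadrature, weighted by exponent:
  (1·δV/V)² = (1×0.0764)² = 0.00583;  (-1·δI/I)² = (-1×0.0289)² = 0.000836
δR/R = √(0.00667) = 0.0817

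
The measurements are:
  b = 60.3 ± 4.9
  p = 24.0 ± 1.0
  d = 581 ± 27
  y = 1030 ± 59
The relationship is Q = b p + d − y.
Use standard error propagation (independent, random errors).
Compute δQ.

147

Let w = b·p = 1450. δw/w = √((1·δb/b)² + (1·δp/p)²) = √(0.00660 + 0.00174) = 0.0913, so δw = 132.
Q = w + d − y: δQ = √(δw² + δd² + δy²) = √(17500 + 729 + 3480) = 147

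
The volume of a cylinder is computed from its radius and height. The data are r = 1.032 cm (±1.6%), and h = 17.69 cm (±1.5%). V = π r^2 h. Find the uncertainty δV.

2.09 cm^3

V is a product of powers, so relative uncertainties combine in quadrature:
  (2·δr/r)² = (2×0.0160)² = 0.00102;  (1·δh/h)² = (1×0.0150)² = 0.000225
δV/V = √(0.00125) = 0.0353
V = 59.19 cm^3, so δV = 0.0353 × 59.19 = 2.09 cm^3.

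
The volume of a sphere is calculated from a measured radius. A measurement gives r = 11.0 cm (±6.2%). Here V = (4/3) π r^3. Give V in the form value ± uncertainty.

Relative error in a monomial: (δV/V)² = Σ (nᵢ · δxᵢ/xᵢ)².
  (3·δr/r)² = (3×0.0620)² = 0.0346
δV/V = √(0.0346) = 0.186
V = 5580 cm^3, so δV = 0.186 × 5580 = 1040 cm^3.

5580 ± 1040 cm^3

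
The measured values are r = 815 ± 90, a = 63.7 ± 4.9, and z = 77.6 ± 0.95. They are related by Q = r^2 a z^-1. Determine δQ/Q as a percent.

For a monomial Q ∝ r^2, a, z^-1, fractional errors add in quadrature:
  (2·δr/r)² = (2×0.110)² = 0.0488;  (1·δa/a)² = (1×0.0769)² = 0.00592;  (-1·δz/z)² = (-1×0.0122)² = 0.000150
δQ/Q = √(0.0548) = 0.234

23.4%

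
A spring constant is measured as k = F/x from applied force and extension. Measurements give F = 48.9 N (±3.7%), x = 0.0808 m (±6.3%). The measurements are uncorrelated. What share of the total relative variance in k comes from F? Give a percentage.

25.6%

(δk/k)² = (1·δF/F)² + (-1·δx/x)²
  F term: (1×0.0370)² = 0.00137
  x term: (-1×0.0630)² = 0.00397
Total = 0.00534. Share from F = 0.00137/0.00534 = 0.256.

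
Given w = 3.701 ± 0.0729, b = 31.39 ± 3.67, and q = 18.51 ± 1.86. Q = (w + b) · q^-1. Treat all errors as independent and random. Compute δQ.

Let u = w + b = 35.09. δu = √(δw² + δb²) = √(0.00531 + 13.5) = 3.67, so δu/u = 0.105.
Q is then a monomial in u, q:
δQ/Q = √((δu/u)² + (-1·δq/q)²) = √(0.0109 + 0.0101) = 0.145
Q = 1.896, so δQ = 0.145 × 1.896 = 0.275.

0.275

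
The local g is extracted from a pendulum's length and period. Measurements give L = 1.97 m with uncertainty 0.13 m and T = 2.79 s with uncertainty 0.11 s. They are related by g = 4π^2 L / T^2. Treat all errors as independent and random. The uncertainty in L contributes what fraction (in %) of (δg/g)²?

(δg/g)² = (1·δL/L)² + (-2·δT/T)²
  L term: (1×0.0660)² = 0.00435
  T term: (-2×0.0394)² = 0.00622
Total = 0.0106. Share from L = 0.00435/0.0106 = 0.412.

41.2%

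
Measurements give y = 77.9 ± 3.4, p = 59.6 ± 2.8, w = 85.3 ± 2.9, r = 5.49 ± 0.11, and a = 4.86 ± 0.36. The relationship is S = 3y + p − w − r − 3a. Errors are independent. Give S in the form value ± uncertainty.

188 ± 11.0

S is a linear combination, so absolute uncertainties add in quadrature:
  (3·δy)² = 104;  (δp)² = 7.84;  (δw)² = 8.41;  (δr)² = 0.0121;  (3·δa)² = 1.17
δS = √(121) = 11.0
S = 188.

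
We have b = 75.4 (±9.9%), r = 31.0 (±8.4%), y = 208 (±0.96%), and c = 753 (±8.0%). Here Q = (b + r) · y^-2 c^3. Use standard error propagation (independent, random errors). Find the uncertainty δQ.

Let u = b + r = 106. δu = √(δb² + δr²) = √(55.7 + 6.78) = 7.91, so δu/u = 0.0743.
Q is then a monomial in u, y, c:
δQ/Q = √((δu/u)² + (-2·δy/y)² + (3·δc/c)²) = √(0.00552 + 0.000369 + 0.0576) = 0.252
Q = 1.05e+06, so δQ = 0.252 × 1.05e+06 = 2.65e+05.

2.65e+05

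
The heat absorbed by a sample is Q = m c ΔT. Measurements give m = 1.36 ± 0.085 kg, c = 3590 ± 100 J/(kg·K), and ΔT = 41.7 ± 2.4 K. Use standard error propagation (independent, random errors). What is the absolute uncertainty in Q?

18200 J

Q is a product of powers, so relative uncertainties combine in quadrature:
  (1·δm/m)² = (1×0.0625)² = 0.00391;  (1·δc/c)² = (1×0.0279)² = 0.000776;  (1·δΔT/ΔT)² = (1×0.0576)² = 0.00331
δQ/Q = √(0.00799) = 0.0894
Q = 2.04e+05 J, so δQ = 0.0894 × 2.04e+05 = 18200 J.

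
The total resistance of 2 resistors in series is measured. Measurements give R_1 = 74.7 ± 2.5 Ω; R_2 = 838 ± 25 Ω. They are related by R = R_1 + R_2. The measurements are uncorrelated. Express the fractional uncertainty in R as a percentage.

2.75%

Each term contributes (cᵢ δxᵢ)² to (δR)²:
  (δR_1)² = 6.25;  (δR_2)² = 625
δR = √(631) = 25.1 Ω
R = 913 Ω, so δR/R = 25.1/913 = 0.0275.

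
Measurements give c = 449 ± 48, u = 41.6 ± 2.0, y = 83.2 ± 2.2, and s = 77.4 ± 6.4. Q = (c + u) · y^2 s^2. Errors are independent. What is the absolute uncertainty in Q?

4.06e+09

Let w = c + u = 491. δw = √(δc² + δu²) = √(2300 + 4.00) = 48.0, so δw/w = 0.0979.
Q is then a monomial in w, y, s:
δQ/Q = √((δw/w)² + (2·δy/y)² + (2·δs/s)²) = √(0.00959 + 0.00280 + 0.0273) = 0.199
Q = 2.03e+10, so δQ = 0.199 × 2.03e+10 = 4.06e+09.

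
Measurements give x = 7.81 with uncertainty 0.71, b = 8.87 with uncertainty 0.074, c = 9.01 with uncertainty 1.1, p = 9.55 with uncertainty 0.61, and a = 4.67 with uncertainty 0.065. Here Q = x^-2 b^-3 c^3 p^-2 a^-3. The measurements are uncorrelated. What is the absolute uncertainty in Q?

7.98e-07

Relative error in a monomial: (δQ/Q)² = Σ (nᵢ · δxᵢ/xᵢ)².
  (-2·δx/x)² = (-2×0.0909)² = 0.0331;  (-3·δb/b)² = (-3×0.00834)² = 0.000626;  (3·δc/c)² = (3×0.122)² = 0.134;  (-2·δp/p)² = (-2×0.0639)² = 0.0163;  (-3·δa/a)² = (-3×0.0139)² = 0.00174
δQ/Q = √(0.186) = 0.431
Q = 1.85e-06, so δQ = 0.431 × 1.85e-06 = 7.98e-07.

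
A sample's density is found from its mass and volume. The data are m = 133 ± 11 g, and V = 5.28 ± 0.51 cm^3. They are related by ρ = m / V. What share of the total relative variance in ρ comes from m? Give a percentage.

(δρ/ρ)² = (1·δm/m)² + (-1·δV/V)²
  m term: (1×0.0827)² = 0.00684
  V term: (-1×0.0966)² = 0.00933
Total = 0.0162. Share from m = 0.00684/0.0162 = 0.423.

42.3%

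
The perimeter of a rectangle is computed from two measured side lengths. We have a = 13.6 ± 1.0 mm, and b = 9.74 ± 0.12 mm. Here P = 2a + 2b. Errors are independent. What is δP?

Sums and differences: (δP)² = Σ (cᵢ δxᵢ)².
  (2·δa)² = 4.00;  (2·δb)² = 0.0576
δP = √(4.06) = 2.01 mm

2.01 mm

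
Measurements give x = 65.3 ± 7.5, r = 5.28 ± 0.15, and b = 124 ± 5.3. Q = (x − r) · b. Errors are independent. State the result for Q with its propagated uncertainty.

Let u = x − r = 60.0. δu = √(δx² + δr²) = √(56.2 + 0.0225) = 7.50, so δu/u = 0.125.
Q is then a monomial in u, b:
δQ/Q = √((δu/u)² + (1·δb/b)²) = √(0.0156 + 0.00183) = 0.132
Q = 7440, so δQ = 0.132 × 7440 = 983.

7440 ± 983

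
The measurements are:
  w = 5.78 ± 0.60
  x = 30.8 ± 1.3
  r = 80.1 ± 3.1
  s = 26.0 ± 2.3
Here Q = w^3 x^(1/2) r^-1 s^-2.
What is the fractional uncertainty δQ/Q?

0.361

Products/powers → add relative errors in quadrature, weighted by exponent:
  (3·δw/w)² = (3×0.104)² = 0.0970;  (½·δx/x)² = (0.5×0.0422)² = 0.000445;  (-1·δr/r)² = (-1×0.0387)² = 0.00150;  (-2·δs/s)² = (-2×0.0885)² = 0.0313
δQ/Q = √(0.130) = 0.361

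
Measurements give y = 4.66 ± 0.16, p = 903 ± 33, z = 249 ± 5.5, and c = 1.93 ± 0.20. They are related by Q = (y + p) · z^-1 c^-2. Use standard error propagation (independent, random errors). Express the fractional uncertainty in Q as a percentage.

Let u = y + p = 908. δu = √(δy² + δp²) = √(0.0256 + 1090) = 33.0, so δu/u = 0.0364.
Q is then a monomial in u, z, c:
δQ/Q = √((δu/u)² + (-1·δz/z)² + (-2·δc/c)²) = √(0.00132 + 0.000488 + 0.0430) = 0.212

21.2%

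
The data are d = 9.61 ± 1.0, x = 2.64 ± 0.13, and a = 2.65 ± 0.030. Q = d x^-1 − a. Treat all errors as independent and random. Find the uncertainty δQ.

0.420

Let p = d·x^-1 = 3.64. δp/p = √((1·δd/d)² + (-1·δx/x)²) = √(0.0108 + 0.00242) = 0.115, so δp = 0.419.
Q = p − a: δQ = √(δp² + δa²) = √(0.176 + 0.000900) = 0.420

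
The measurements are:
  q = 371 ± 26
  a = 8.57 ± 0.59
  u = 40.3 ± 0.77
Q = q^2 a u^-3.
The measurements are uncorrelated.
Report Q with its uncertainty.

18.0 ± 3.00

Q is a product of powers, so relative uncertainties combine in quadrature:
  (2·δq/q)² = (2×0.0701)² = 0.0196;  (1·δa/a)² = (1×0.0688)² = 0.00474;  (-3·δu/u)² = (-3×0.0191)² = 0.00329
δQ/Q = √(0.0277) = 0.166
Q = 18.0, so δQ = 0.166 × 18.0 = 3.00.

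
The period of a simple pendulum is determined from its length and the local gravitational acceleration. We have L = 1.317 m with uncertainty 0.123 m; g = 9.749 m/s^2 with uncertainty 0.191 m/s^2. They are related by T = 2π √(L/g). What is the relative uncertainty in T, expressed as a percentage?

T is a product of powers, so relative uncertainties combine in quadrature:
  (½·δL/L)² = (0.5×0.0934)² = 0.00218;  (−½·δg/g)² = (-0.5×0.0196)² = 9.6e-05
δT/T = √(0.00228) = 0.0477

4.77%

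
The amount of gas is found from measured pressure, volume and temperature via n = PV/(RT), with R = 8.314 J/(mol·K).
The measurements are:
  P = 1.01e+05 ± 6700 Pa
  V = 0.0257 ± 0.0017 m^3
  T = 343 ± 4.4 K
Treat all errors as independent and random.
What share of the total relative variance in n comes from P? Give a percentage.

(δn/n)² = (1·δP/P)² + (1·δV/V)² + (-1·δT/T)²
  P term: (1×0.0663)² = 0.00440
  V term: (1×0.0661)² = 0.00438
  T term: (-1×0.0128)² = 0.000165
Total = 0.00894. Share from P = 0.00440/0.00894 = 0.492.

49.2%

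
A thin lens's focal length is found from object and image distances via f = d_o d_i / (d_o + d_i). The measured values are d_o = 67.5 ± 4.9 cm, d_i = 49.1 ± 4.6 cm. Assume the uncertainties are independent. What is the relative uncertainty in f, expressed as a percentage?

∂f/∂d_o = (d_i/(d_o+d_i))² = 0.177;  ∂f/∂d_i = (d_o/(d_o+d_i))² = 0.335
δf = √((∂f/∂d_o · δd_o)² + (∂f/∂d_i · δd_i)²) = √(0.755 + 2.38) = 1.77 cm
f = 28.4 cm, so δf/f = 1.77/28.4 = 0.0623.

6.23%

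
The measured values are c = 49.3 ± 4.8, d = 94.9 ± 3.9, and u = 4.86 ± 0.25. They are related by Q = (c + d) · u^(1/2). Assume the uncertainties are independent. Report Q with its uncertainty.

318 ± 15.9

Let w = c + d = 144. δw = √(δc² + δd²) = √(23.0 + 15.2) = 6.18, so δw/w = 0.0429.
Q is then a monomial in w, u:
δQ/Q = √((δw/w)² + (½·δu/u)²) = √(0.00184 + 0.000662) = 0.0500
Q = 318, so δQ = 0.0500 × 318 = 15.9.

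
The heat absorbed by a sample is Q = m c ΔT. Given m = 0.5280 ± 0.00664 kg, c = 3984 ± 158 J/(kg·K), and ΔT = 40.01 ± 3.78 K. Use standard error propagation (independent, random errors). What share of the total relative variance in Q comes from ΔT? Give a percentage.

(δQ/Q)² = (1·δm/m)² + (1·δc/c)² + (1·δΔT/ΔT)²
  m term: (1×0.0126)² = 0.000158
  c term: (1×0.0397)² = 0.00157
  ΔT term: (1×0.0945)² = 0.00893
Total = 0.0107. Share from ΔT = 0.00893/0.0107 = 0.838.

83.8%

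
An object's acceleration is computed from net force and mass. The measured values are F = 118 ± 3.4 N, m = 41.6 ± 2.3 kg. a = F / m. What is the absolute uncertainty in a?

0.177 m/s^2

a is a product of powers, so relative uncertainties combine in quadrature:
  (1·δF/F)² = (1×0.0288)² = 0.000830;  (-1·δm/m)² = (-1×0.0553)² = 0.00306
δa/a = √(0.00389) = 0.0623
a = 2.84 m/s^2, so δa = 0.0623 × 2.84 = 0.177 m/s^2.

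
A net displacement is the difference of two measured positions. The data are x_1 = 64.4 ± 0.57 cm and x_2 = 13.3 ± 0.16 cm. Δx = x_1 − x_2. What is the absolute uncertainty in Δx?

0.592 cm

Δx is a linear combination, so absolute uncertainties add in quadrature:
  (δx_1)² = 0.325;  (δx_2)² = 0.0256
δΔx = √(0.350) = 0.592 cm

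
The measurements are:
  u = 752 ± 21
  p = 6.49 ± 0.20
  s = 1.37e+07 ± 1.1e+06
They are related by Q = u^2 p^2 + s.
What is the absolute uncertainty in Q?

2.27e+06

Let w = u^2·p^2 = 2.38e+07. δw/w = √((2·δu/u)² + (2·δp/p)²) = √(0.00312 + 0.00380) = 0.0832, so δw = 1.98e+06.
Q = w + s: δQ = √(δw² + δs²) = √(3.92e+12 + 1.21e+12) = 2.27e+06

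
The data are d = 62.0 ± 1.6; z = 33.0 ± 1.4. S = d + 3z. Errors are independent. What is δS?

Absolute uncertainties add in quadrature for a linear combination:
  (δd)² = 2.56;  (3·δz)² = 17.6
δS = √(20.2) = 4.49

4.49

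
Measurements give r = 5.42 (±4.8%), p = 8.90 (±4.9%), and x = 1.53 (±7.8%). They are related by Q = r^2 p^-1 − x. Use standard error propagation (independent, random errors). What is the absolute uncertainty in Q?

0.375

Let w = r^2·p^-1 = 3.30. δw/w = √((2·δr/r)² + (-1·δp/p)²) = √(0.00922 + 0.00240) = 0.108, so δw = 0.356.
Q = w − x: δQ = √(δw² + δx²) = √(0.127 + 0.0142) = 0.375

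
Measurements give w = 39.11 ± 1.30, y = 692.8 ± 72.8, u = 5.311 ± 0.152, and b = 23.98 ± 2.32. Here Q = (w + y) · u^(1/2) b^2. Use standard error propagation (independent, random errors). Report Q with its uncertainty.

Let h = w + y = 731.9. δh = √(δw² + δy²) = √(1.69 + 5300) = 72.8, so δh/h = 0.0995.
Q is then a monomial in h, u, b:
δQ/Q = √((δh/h)² + (½·δu/u)² + (2·δb/b)²) = √(0.00990 + 0.000205 + 0.0374) = 0.218
Q = 969900, so δQ = 0.218 × 969900 = 2.11e+05.

(9.699 ± 2.11) × 10^5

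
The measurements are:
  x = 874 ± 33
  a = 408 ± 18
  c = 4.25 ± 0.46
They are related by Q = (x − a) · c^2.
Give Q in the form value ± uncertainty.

Let u = x − a = 466. δu = √(δx² + δa²) = √(1090 + 324) = 37.6, so δu/u = 0.0807.
Q is then a monomial in u, c:
δQ/Q = √((δu/u)² + (2·δc/c)²) = √(0.00651 + 0.0469) = 0.231
Q = 8420, so δQ = 0.231 × 8420 = 1940.

8420 ± 1940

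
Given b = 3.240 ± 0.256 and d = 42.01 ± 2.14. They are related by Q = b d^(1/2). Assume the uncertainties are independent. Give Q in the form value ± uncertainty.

Since Q is a product/quotient, work with relative uncertainties:
  (1·δb/b)² = (1×0.0790)² = 0.00624;  (½·δd/d)² = (0.5×0.0509)² = 0.000649
δQ/Q = √(0.00689) = 0.0830
Q = 21.00, so δQ = 0.0830 × 21.00 = 1.74.

21.00 ± 1.74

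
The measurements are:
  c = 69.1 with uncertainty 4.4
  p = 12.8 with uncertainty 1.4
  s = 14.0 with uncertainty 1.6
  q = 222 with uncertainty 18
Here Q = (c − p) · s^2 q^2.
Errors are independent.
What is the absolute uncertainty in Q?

1.59e+08

Let u = c − p = 56.3. δu = √(δc² + δp²) = √(19.4 + 1.96) = 4.62, so δu/u = 0.0820.
Q is then a monomial in u, s, q:
δQ/Q = √((δu/u)² + (2·δs/s)² + (2·δq/q)²) = √(0.00673 + 0.0522 + 0.0263) = 0.292
Q = 5.44e+08, so δQ = 0.292 × 5.44e+08 = 1.59e+08.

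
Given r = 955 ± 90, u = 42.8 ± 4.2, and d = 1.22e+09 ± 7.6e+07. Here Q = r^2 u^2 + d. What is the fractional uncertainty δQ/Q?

Let p = r^2·u^2 = 1.67e+09. δp/p = √((2·δr/r)² + (2·δu/u)²) = √(0.0355 + 0.0385) = 0.272, so δp = 4.55e+08.
Q = p + d: δQ = √(δp² + δd²) = √(2.07e+17 + 5.78e+15) = 4.61e+08
Q = 2.89e+09, so δQ/Q = 4.61e+08/2.89e+09 = 0.159.

0.159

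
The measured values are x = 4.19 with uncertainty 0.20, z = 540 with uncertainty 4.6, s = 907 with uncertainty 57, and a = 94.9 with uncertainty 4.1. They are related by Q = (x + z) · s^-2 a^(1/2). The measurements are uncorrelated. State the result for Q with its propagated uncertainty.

Let u = x + z = 544. δu = √(δx² + δz²) = √(0.0400 + 21.2) = 4.60, so δu/u = 0.00846.
Q is then a monomial in u, s, a:
δQ/Q = √((δu/u)² + (-2·δs/s)² + (½·δa/a)²) = √(7.16e-05 + 0.0158 + 0.000467) = 0.128
Q = 0.00644, so δQ = 0.128 × 0.00644 = 0.000824.

0.00644 ± 0.000824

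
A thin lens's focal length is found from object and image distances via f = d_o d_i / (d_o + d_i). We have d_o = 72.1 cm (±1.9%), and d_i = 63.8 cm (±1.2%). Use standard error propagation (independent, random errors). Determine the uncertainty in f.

0.371 cm

∂f/∂d_o = (d_i/(d_o+d_i))² = 0.220;  ∂f/∂d_i = (d_o/(d_o+d_i))² = 0.281
δf = √((∂f/∂d_o · δd_o)² + (∂f/∂d_i · δd_i)²) = √(0.0912 + 0.0464) = 0.371 cm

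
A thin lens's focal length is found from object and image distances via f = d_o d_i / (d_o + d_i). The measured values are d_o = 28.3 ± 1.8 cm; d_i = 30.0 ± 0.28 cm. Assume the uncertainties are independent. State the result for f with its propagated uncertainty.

14.6 ± 0.481 cm

∂f/∂d_o = (d_i/(d_o+d_i))² = 0.265;  ∂f/∂d_i = (d_o/(d_o+d_i))² = 0.236
δf = √((∂f/∂d_o · δd_o)² + (∂f/∂d_i · δd_i)²) = √(0.227 + 0.00435) = 0.481 cm
f = 14.6 cm.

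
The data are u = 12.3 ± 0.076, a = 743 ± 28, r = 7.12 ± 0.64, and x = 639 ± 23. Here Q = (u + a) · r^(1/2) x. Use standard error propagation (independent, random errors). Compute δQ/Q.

0.0685

Let w = u + a = 755. δw = √(δu² + δa²) = √(0.00578 + 784) = 28.0, so δw/w = 0.0371.
Q is then a monomial in w, r, x:
δQ/Q = √((δw/w)² + (½·δr/r)² + (1·δx/x)²) = √(0.00137 + 0.00202 + 0.00130) = 0.0685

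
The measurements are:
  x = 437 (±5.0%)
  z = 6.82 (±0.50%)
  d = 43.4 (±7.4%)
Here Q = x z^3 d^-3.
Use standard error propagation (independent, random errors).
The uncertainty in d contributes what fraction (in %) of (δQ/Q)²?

(δQ/Q)² = (1·δx/x)² + (3·δz/z)² + (-3·δd/d)²
  x term: (1×0.0500)² = 0.00250
  z term: (3×0.00500)² = 0.000225
  d term: (-3×0.0740)² = 0.0493
Total = 0.0520. Share from d = 0.0493/0.0520 = 0.948.

94.8%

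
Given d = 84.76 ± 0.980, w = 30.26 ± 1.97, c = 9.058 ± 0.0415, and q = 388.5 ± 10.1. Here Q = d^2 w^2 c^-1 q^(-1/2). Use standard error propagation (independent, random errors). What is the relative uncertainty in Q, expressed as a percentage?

13.3%

For a monomial Q ∝ d^2, w^2, c^-1, q^(-1/2), fractional errors add in quadrature:
  (2·δd/d)² = (2×0.0116)² = 0.000535;  (2·δw/w)² = (2×0.0651)² = 0.0170;  (-1·δc/c)² = (-1×0.00458)² = 2.1e-05;  (−½·δq/q)² = (-0.5×0.0260)² = 0.000169
δQ/Q = √(0.0177) = 0.133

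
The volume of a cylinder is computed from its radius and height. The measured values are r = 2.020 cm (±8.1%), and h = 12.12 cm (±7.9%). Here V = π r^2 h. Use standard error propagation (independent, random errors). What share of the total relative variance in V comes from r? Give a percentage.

(δV/V)² = (2·δr/r)² + (1·δh/h)²
  r term: (2×0.0810)² = 0.0262
  h term: (1×0.0790)² = 0.00624
Total = 0.0325. Share from r = 0.0262/0.0325 = 0.808.

80.8%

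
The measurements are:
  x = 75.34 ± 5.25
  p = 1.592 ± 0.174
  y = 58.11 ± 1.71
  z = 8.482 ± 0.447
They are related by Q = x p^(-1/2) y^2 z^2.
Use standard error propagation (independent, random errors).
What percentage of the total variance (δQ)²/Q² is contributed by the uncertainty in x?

21.7%

(δQ/Q)² = (1·δx/x)² + (−½·δp/p)² + (2·δy/y)² + (2·δz/z)²
  x term: (1×0.0697)² = 0.00486
  p term: (-0.5×0.109)² = 0.00299
  y term: (2×0.0294)² = 0.00346
  z term: (2×0.0527)² = 0.0111
Total = 0.0224. Share from x = 0.00486/0.0224 = 0.217.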